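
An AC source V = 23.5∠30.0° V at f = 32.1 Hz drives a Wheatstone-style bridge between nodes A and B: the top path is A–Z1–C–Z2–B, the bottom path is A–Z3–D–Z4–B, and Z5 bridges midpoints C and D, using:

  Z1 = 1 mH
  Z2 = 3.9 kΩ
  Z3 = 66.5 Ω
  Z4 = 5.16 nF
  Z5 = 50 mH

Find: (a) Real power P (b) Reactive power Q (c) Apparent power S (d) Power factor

Step 1 — Angular frequency: ω = 2π·f = 2π·32.1 = 201.7 rad/s.
Step 2 — Component impedances:
  Z1: Z = jωL = j·201.7·0.001 = 0 + j0.2017 Ω
  Z2: Z = R = 3900 Ω
  Z3: Z = R = 66.5 Ω
  Z4: Z = 1/(jωC) = -j/(ω·C) = 0 - j9.609e+05 Ω
  Z5: Z = jωL = j·201.7·0.05 = 0 + j10.08 Ω
Step 3 — Bridge requires nodal analysis (the Z5 bridge couples midpoints C and D, so the two paths cannot be reduced to a simple series/parallel combination). Setting node B to ground and injecting 1 A at node A, the 3-node admittance system at A, C, D solves to V_A = Z_AB = 3900 - j15.63 Ω = 3900∠-0.2° Ω.
Step 4 — Source phasor: V = 23.5∠30.0° V = 20.35 + j11.75 V.
Step 5 — Current: I = V / Z = 0.005206 + j0.003034 A = 0.006026∠30.2° A.
Step 6 — Complex power: S = V·I* = 0.1416 - j0.0005674 VA.
Step 7 — Real power: P = Re(S) = 0.1416 W.
Step 8 — Reactive power: Q = Im(S) = -0.0005674 VAR.
Step 9 — Apparent power: |S| = 0.1416 VA.
Step 10 — Power factor: PF = P/|S| = 1 (leading).

(a) P = 0.1416 W  (b) Q = -0.0005674 VAR  (c) S = 0.1416 VA  (d) PF = 1 (leading)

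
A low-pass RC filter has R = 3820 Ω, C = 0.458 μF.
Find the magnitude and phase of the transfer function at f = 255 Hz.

Step 1 — Angular frequency: ω = 2π·255 = 1602 rad/s.
Step 2 — Transfer function: H(jω) = 1/(1 + jωRC).
Step 3 — Denominator: 1 + jωRC = 1 + j·1602·3820·4.58e-07 = 1 + j2.803.
Step 4 — H = 0.1129 - j0.3165.
Step 5 — Magnitude: |H| = 0.336 (-9.5 dB); phase: φ = -70.4°.

|H| = 0.336 (-9.5 dB), φ = -70.4°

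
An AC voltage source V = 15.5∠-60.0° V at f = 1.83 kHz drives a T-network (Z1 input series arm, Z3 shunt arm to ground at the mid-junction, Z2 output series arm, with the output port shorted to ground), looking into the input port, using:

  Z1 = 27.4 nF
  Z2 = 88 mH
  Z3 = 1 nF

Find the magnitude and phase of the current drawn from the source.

Step 1 — Angular frequency: ω = 2π·f = 2π·1830 = 1.15e+04 rad/s.
Step 2 — Component impedances:
  Z1: Z = 1/(jωC) = -j/(ω·C) = 0 - j3174 Ω
  Z2: Z = jωL = j·1.15e+04·0.088 = 0 + j1012 Ω
  Z3: Z = 1/(jωC) = -j/(ω·C) = 0 - j8.697e+04 Ω
Step 3 — With the output port shorted to ground, the output series arm Z2 runs from the junction to ground; the shunt arm Z3 also runs from the junction to ground. They appear in parallel: Z3 || Z2 = 0 + j1024 Ω.
Step 4 — Series with input arm Z1: Z_in = Z1 + (Z3 || Z2) = 0 - j2150 Ω = 2150∠-90.0° Ω.
Step 5 — Source phasor: V = 15.5∠-60.0° V = 7.75 - j13.42 V.
Step 6 — Ohm's law: I = V / Z_total = (7.75 - j13.42) / (0 - j2150) = 0.006242 + j0.003604 A.
Step 7 — Convert to polar: |I| = 0.007208 A, ∠I = 30.0°.

I = 0.007208∠30.0° A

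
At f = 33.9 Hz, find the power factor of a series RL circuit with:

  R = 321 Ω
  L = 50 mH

Step 1 — Angular frequency: ω = 2π·f = 2π·33.9 = 213 rad/s.
Step 2 — Component impedances:
  R: Z = R = 321 Ω
  L: Z = jωL = j·213·0.05 = 0 + j10.65 Ω
Step 3 — Series combination: Z_total = R + L = 321 + j10.65 Ω = 321.2∠1.9° Ω.
Step 4 — Power factor: PF = cos(φ) = Re(Z)/|Z| = 321/321.1766 = 0.9995.
Step 5 — Type: Im(Z) = 10.65 ⇒ lagging (phase φ = 1.9°).

PF = 0.9995 (lagging, φ = 1.9°)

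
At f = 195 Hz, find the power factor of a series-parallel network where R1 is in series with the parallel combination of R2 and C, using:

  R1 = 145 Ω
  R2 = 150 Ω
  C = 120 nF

Step 1 — Angular frequency: ω = 2π·f = 2π·195 = 1225 rad/s.
Step 2 — Component impedances:
  R1: Z = R = 145 Ω
  R2: Z = R = 150 Ω
  C: Z = 1/(jωC) = -j/(ω·C) = 0 - j6801 Ω
Step 3 — Parallel branch: R2 || C = 1/(1/R2 + 1/C) = 149.9 - j3.306 Ω.
Step 4 — Series with R1: Z_total = R1 + (R2 || C) = 294.9 - j3.306 Ω = 294.9∠-0.6° Ω.
Step 5 — Power factor: PF = cos(φ) = Re(Z)/|Z| = 294.93/294.95 = 0.9999.
Step 6 — Type: Im(Z) = -3.306 ⇒ leading (phase φ = -0.6°).

PF = 0.9999 (leading, φ = -0.6°)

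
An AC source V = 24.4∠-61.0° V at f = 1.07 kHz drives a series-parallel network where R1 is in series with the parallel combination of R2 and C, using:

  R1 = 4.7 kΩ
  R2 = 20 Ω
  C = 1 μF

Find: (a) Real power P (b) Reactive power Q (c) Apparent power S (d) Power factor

Step 1 — Angular frequency: ω = 2π·f = 2π·1070 = 6723 rad/s.
Step 2 — Component impedances:
  R1: Z = R = 4700 Ω
  R2: Z = R = 20 Ω
  C: Z = 1/(jωC) = -j/(ω·C) = 0 - j148.7 Ω
Step 3 — Parallel branch: R2 || C = 1/(1/R2 + 1/C) = 19.64 - j2.641 Ω.
Step 4 — Series with R1: Z_total = R1 + (R2 || C) = 4720 - j2.641 Ω = 4720∠-0.0° Ω.
Step 5 — Source phasor: V = 24.4∠-61.0° V = 11.83 - j21.34 V.
Step 6 — Current: I = V / Z = 0.002509 - j0.00452 A = 0.00517∠-61.0° A.
Step 7 — Complex power: S = V·I* = 0.1261 - j7.06e-05 VA.
Step 8 — Real power: P = Re(S) = 0.1261 W.
Step 9 — Reactive power: Q = Im(S) = -7.06e-05 VAR.
Step 10 — Apparent power: |S| = 0.1261 VA.
Step 11 — Power factor: PF = P/|S| = 1 (leading).

(a) P = 0.1261 W  (b) Q = -7.06e-05 VAR  (c) S = 0.1261 VA  (d) PF = 1 (leading)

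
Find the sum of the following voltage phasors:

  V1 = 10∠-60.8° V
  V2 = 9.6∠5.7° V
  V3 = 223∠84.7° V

Step 1 — Convert each phasor to rectangular form:
  V1 = 10·(cos(-60.8°) + j·sin(-60.8°)) = 4.879 - j8.729 V
  V2 = 9.6·(cos(5.7°) + j·sin(5.7°)) = 9.553 + j0.9535 V
  V3 = 223·(cos(84.7°) + j·sin(84.7°)) = 20.6 + j222 V
Step 2 — Sum components: V_total = 35.03 + j214.3 V.
Step 3 — Convert to polar: |V_total| = 217.1 V, ∠V_total = 80.7°.

V_total = 217.1∠80.7° V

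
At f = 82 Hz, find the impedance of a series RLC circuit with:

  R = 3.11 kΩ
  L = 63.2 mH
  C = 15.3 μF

Step 1 — Angular frequency: ω = 2π·f = 2π·82 = 515.2 rad/s.
Step 2 — Component impedances:
  R: Z = R = 3110 Ω
  L: Z = jωL = j·515.2·0.0632 = 0 + j32.56 Ω
  C: Z = 1/(jωC) = -j/(ω·C) = 0 - j126.9 Ω
Step 3 — Series combination: Z_total = R + L + C = 3110 - j94.3 Ω = 3111∠-1.7° Ω.

Z = 3110 - j94.3 Ω = 3111∠-1.7° Ω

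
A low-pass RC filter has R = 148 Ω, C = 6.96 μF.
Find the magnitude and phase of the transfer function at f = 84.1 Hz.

Step 1 — Angular frequency: ω = 2π·84.1 = 528.4 rad/s.
Step 2 — Transfer function: H(jω) = 1/(1 + jωRC).
Step 3 — Denominator: 1 + jωRC = 1 + j·528.4·148·6.96e-06 = 1 + j0.5443.
Step 4 — H = 0.7714 - j0.4199.
Step 5 — Magnitude: |H| = 0.8783 (-1.1 dB); phase: φ = -28.6°.

|H| = 0.8783 (-1.1 dB), φ = -28.6°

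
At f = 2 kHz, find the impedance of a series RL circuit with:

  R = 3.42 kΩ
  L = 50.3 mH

Step 1 — Angular frequency: ω = 2π·f = 2π·2000 = 1.257e+04 rad/s.
Step 2 — Component impedances:
  R: Z = R = 3420 Ω
  L: Z = jωL = j·1.257e+04·0.0503 = 0 + j632.1 Ω
Step 3 — Series combination: Z_total = R + L = 3420 + j632.1 Ω = 3478∠10.5° Ω.

Z = 3420 + j632.1 Ω = 3478∠10.5° Ω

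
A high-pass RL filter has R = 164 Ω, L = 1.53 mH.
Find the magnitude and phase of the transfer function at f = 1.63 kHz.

Step 1 — Angular frequency: ω = 2π·1630 = 1.024e+04 rad/s.
Step 2 — Transfer function: H(jω) = jωL/(R + jωL).
Step 3 — Numerator jωL = j·15.67; denominator R + jωL = 164 + j15.67.
Step 4 — H = 0.009047 + j0.09468.
Step 5 — Magnitude: |H| = 0.09511 (-20.4 dB); phase: φ = 84.5°.

|H| = 0.09511 (-20.4 dB), φ = 84.5°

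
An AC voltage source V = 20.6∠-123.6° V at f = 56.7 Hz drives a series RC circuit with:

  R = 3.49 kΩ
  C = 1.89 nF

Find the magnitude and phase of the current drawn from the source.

Step 1 — Angular frequency: ω = 2π·f = 2π·56.7 = 356.3 rad/s.
Step 2 — Component impedances:
  R: Z = R = 3490 Ω
  C: Z = 1/(jωC) = -j/(ω·C) = 0 - j1.485e+06 Ω
Step 3 — Series combination: Z_total = R + C = 3490 - j1.485e+06 Ω = 1.485e+06∠-89.9° Ω.
Step 4 — Source phasor: V = 20.6∠-123.6° V = -11.4 - j17.16 V.
Step 5 — Ohm's law: I = V / Z_total = (-11.4 - j17.16) / (3490 - j1.485e+06) = 1.153e-05 - j7.703e-06 A.
Step 6 — Convert to polar: |I| = 1.387e-05 A, ∠I = -33.7°.

I = 1.387e-05∠-33.7° A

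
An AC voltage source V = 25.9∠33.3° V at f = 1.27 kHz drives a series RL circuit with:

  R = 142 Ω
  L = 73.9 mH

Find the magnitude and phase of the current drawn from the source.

Step 1 — Angular frequency: ω = 2π·f = 2π·1270 = 7980 rad/s.
Step 2 — Component impedances:
  R: Z = R = 142 Ω
  L: Z = jωL = j·7980·0.0739 = 0 + j589.7 Ω
Step 3 — Series combination: Z_total = R + L = 142 + j589.7 Ω = 606.6∠76.5° Ω.
Step 4 — Source phasor: V = 25.9∠33.3° V = 21.65 + j14.22 V.
Step 5 — Ohm's law: I = V / Z_total = (21.65 + j14.22) / (142 + j589.7) = 0.03115 - j0.02921 A.
Step 6 — Convert to polar: |I| = 0.0427 A, ∠I = -43.2°.

I = 0.0427∠-43.2° A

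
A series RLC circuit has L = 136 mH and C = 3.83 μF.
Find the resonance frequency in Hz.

Step 1 — Resonance condition Im(Z)=0 gives ω₀ = 1/√(LC).
Step 2 — ω₀ = 1/√(0.136·3.83e-06) = 1386 rad/s.
Step 3 — f₀ = ω₀/(2π) = 220.5 Hz.

f₀ = 220.5 Hz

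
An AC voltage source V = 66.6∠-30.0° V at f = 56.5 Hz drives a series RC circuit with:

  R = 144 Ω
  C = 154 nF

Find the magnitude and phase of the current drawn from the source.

Step 1 — Angular frequency: ω = 2π·f = 2π·56.5 = 355 rad/s.
Step 2 — Component impedances:
  R: Z = R = 144 Ω
  C: Z = 1/(jωC) = -j/(ω·C) = 0 - j1.829e+04 Ω
Step 3 — Series combination: Z_total = R + C = 144 - j1.829e+04 Ω = 1.829e+04∠-89.5° Ω.
Step 4 — Source phasor: V = 66.6∠-30.0° V = 57.68 - j33.3 V.
Step 5 — Ohm's law: I = V / Z_total = (57.68 - j33.3) / (144 - j1.829e+04) = 0.001845 + j0.003139 A.
Step 6 — Convert to polar: |I| = 0.003641 A, ∠I = 59.5°.

I = 0.003641∠59.5° A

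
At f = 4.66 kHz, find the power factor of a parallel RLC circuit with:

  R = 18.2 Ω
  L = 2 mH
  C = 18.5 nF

Step 1 — Angular frequency: ω = 2π·f = 2π·4660 = 2.928e+04 rad/s.
Step 2 — Component impedances:
  R: Z = R = 18.2 Ω
  L: Z = jωL = j·2.928e+04·0.002 = 0 + j58.56 Ω
  C: Z = 1/(jωC) = -j/(ω·C) = 0 - j1846 Ω
Step 3 — Parallel combination: 1/Z_total = 1/R + 1/L + 1/C; Z_total = 16.69 + j5.022 Ω = 17.43∠16.7° Ω.
Step 4 — Power factor: PF = cos(φ) = Re(Z)/|Z| = 16.689/17.428 = 0.9576.
Step 5 — Type: Im(Z) = 5.022 ⇒ lagging (phase φ = 16.7°).

PF = 0.9576 (lagging, φ = 16.7°)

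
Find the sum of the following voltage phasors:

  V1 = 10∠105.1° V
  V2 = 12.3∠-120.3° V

Step 1 — Convert each phasor to rectangular form:
  V1 = 10·(cos(105.1°) + j·sin(105.1°)) = -2.605 + j9.655 V
  V2 = 12.3·(cos(-120.3°) + j·sin(-120.3°)) = -6.206 - j10.62 V
Step 2 — Sum components: V_total = -8.811 - j0.965 V.
Step 3 — Convert to polar: |V_total| = 8.863 V, ∠V_total = -173.7°.

V_total = 8.863∠-173.7° V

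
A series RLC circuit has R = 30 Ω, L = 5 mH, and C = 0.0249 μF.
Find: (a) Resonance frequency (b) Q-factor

Step 1 — Resonance condition Im(Z)=0 gives ω₀ = 1/√(LC).
Step 2 — ω₀ = 1/√(0.005·2.49e-08) = 8.962e+04 rad/s.
Step 3 — f₀ = ω₀/(2π) = 1.426e+04 Hz.
Step 4 — Series Q: Q = ω₀L/R = 8.962e+04·0.005/30 = 14.94.

(a) f₀ = 1.426e+04 Hz  (b) Q = 14.94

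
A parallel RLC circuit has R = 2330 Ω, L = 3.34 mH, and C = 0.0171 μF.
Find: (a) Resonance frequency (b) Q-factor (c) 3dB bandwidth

Step 1 — Resonance: ω₀ = 1/√(LC) = 1/√(0.00334·1.71e-08) = 1.323e+05 rad/s.
Step 2 — f₀ = ω₀/(2π) = 2.106e+04 Hz.
Step 3 — Parallel Q: Q = R/(ω₀L) = 2330/(1.323e+05·0.00334) = 5.272.
Step 4 — Bandwidth: Δω = ω₀/Q = 2.51e+04 rad/s; BW = Δω/(2π) = 3995 Hz.

(a) f₀ = 2.106e+04 Hz  (b) Q = 5.272  (c) BW = 3995 Hz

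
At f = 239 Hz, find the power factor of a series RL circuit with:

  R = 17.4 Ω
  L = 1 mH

Step 1 — Angular frequency: ω = 2π·f = 2π·239 = 1502 rad/s.
Step 2 — Component impedances:
  R: Z = R = 17.4 Ω
  L: Z = jωL = j·1502·0.001 = 0 + j1.502 Ω
Step 3 — Series combination: Z_total = R + L = 17.4 + j1.502 Ω = 17.46∠4.9° Ω.
Step 4 — Power factor: PF = cos(φ) = Re(Z)/|Z| = 17.4/17.465 = 0.9963.
Step 5 — Type: Im(Z) = 1.502 ⇒ lagging (phase φ = 4.9°).

PF = 0.9963 (lagging, φ = 4.9°)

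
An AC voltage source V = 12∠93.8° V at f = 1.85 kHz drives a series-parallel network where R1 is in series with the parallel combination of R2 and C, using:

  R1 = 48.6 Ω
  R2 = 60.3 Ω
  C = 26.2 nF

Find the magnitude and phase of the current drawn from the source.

Step 1 — Angular frequency: ω = 2π·f = 2π·1850 = 1.162e+04 rad/s.
Step 2 — Component impedances:
  R1: Z = R = 48.6 Ω
  R2: Z = R = 60.3 Ω
  C: Z = 1/(jωC) = -j/(ω·C) = 0 - j3284 Ω
Step 3 — Parallel branch: R2 || C = 1/(1/R2 + 1/C) = 60.28 - j1.107 Ω.
Step 4 — Series with R1: Z_total = R1 + (R2 || C) = 108.9 - j1.107 Ω = 108.9∠-0.6° Ω.
Step 5 — Source phasor: V = 12∠93.8° V = -0.7953 + j11.97 V.
Step 6 — Ohm's law: I = V / Z_total = (-0.7953 + j11.97) / (108.9 - j1.107) = -0.008421 + j0.1099 A.
Step 7 — Convert to polar: |I| = 0.1102 A, ∠I = 94.4°.

I = 0.1102∠94.4° A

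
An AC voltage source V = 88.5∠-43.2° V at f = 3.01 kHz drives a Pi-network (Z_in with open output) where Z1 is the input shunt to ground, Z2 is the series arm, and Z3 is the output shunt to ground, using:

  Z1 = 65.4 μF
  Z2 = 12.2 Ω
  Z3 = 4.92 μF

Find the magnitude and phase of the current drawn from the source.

Step 1 — Angular frequency: ω = 2π·f = 2π·3010 = 1.891e+04 rad/s.
Step 2 — Component impedances:
  Z1: Z = 1/(jωC) = -j/(ω·C) = 0 - j0.8085 Ω
  Z2: Z = R = 12.2 Ω
  Z3: Z = 1/(jωC) = -j/(ω·C) = 0 - j10.75 Ω
Step 3 — With open output, the series arm Z2 and the output shunt Z3 appear in series to ground: Z2 + Z3 = 12.2 - j10.75 Ω.
Step 4 — Parallel with input shunt Z1: Z_in = Z1 || (Z2 + Z3) = 0.02824 - j0.7817 Ω = 0.7823∠-87.9° Ω.
Step 5 — Source phasor: V = 88.5∠-43.2° V = 64.51 - j60.58 V.
Step 6 — Ohm's law: I = V / Z_total = (64.51 - j60.58) / (0.02824 - j0.7817) = 80.37 + j79.62 A.
Step 7 — Convert to polar: |I| = 113.1 A, ∠I = 44.7°.

I = 113.1∠44.7° A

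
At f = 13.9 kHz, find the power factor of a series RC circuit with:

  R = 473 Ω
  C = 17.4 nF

Step 1 — Angular frequency: ω = 2π·f = 2π·1.39e+04 = 8.734e+04 rad/s.
Step 2 — Component impedances:
  R: Z = R = 473 Ω
  C: Z = 1/(jωC) = -j/(ω·C) = 0 - j658 Ω
Step 3 — Series combination: Z_total = R + C = 473 - j658 Ω = 810.4∠-54.3° Ω.
Step 4 — Power factor: PF = cos(φ) = Re(Z)/|Z| = 473/810.4 = 0.5837.
Step 5 — Type: Im(Z) = -658 ⇒ leading (phase φ = -54.3°).

PF = 0.5837 (leading, φ = -54.3°)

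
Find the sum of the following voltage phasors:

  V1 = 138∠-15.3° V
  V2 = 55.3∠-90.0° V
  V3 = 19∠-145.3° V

Step 1 — Convert each phasor to rectangular form:
  V1 = 138·(cos(-15.3°) + j·sin(-15.3°)) = 133.1 - j36.41 V
  V2 = 55.3·(cos(-90.0°) + j·sin(-90.0°)) = 0 - j55.3 V
  V3 = 19·(cos(-145.3°) + j·sin(-145.3°)) = -15.62 - j10.82 V
Step 2 — Sum components: V_total = 117.5 - j102.5 V.
Step 3 — Convert to polar: |V_total| = 155.9 V, ∠V_total = -41.1°.

V_total = 155.9∠-41.1° V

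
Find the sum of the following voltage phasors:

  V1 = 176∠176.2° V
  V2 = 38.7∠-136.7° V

Step 1 — Convert each phasor to rectangular form:
  V1 = 176·(cos(176.2°) + j·sin(176.2°)) = -175.6 + j11.66 V
  V2 = 38.7·(cos(-136.7°) + j·sin(-136.7°)) = -28.16 - j26.54 V
Step 2 — Sum components: V_total = -203.8 - j14.88 V.
Step 3 — Convert to polar: |V_total| = 204.3 V, ∠V_total = -175.8°.

V_total = 204.3∠-175.8° V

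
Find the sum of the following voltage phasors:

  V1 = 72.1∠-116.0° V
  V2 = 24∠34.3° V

Step 1 — Convert each phasor to rectangular form:
  V1 = 72.1·(cos(-116.0°) + j·sin(-116.0°)) = -31.61 - j64.8 V
  V2 = 24·(cos(34.3°) + j·sin(34.3°)) = 19.83 + j13.52 V
Step 2 — Sum components: V_total = -11.78 - j51.28 V.
Step 3 — Convert to polar: |V_total| = 52.61 V, ∠V_total = -102.9°.

V_total = 52.61∠-102.9° V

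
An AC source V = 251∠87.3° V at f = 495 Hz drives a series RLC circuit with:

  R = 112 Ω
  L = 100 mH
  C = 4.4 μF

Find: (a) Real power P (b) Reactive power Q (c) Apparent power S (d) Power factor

Step 1 — Angular frequency: ω = 2π·f = 2π·495 = 3110 rad/s.
Step 2 — Component impedances:
  R: Z = R = 112 Ω
  L: Z = jωL = j·3110·0.1 = 0 + j311 Ω
  C: Z = 1/(jωC) = -j/(ω·C) = 0 - j73.07 Ω
Step 3 — Series combination: Z_total = R + L + C = 112 + j237.9 Ω = 263∠64.8° Ω.
Step 4 — Source phasor: V = 251∠87.3° V = 11.82 + j250.7 V.
Step 5 — Current: I = V / Z = 0.8817 + j0.3653 A = 0.9544∠22.5° A.
Step 6 — Complex power: S = V·I* = 102 + j216.7 VA.
Step 7 — Real power: P = Re(S) = 102 W.
Step 8 — Reactive power: Q = Im(S) = 216.7 VAR.
Step 9 — Apparent power: |S| = 239.6 VA.
Step 10 — Power factor: PF = P/|S| = 0.4259 (lagging).

(a) P = 102 W  (b) Q = 216.7 VAR  (c) S = 239.6 VA  (d) PF = 0.4259 (lagging)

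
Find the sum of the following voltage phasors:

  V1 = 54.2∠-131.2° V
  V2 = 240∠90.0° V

Step 1 — Convert each phasor to rectangular form:
  V1 = 54.2·(cos(-131.2°) + j·sin(-131.2°)) = -35.7 - j40.78 V
  V2 = 240·(cos(90.0°) + j·sin(90.0°)) = 0 + j240 V
Step 2 — Sum components: V_total = -35.7 + j199.2 V.
Step 3 — Convert to polar: |V_total| = 202.4 V, ∠V_total = 100.2°.

V_total = 202.4∠100.2° V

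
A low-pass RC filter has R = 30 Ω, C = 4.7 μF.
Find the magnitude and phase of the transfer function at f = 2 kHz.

Step 1 — Angular frequency: ω = 2π·2000 = 1.257e+04 rad/s.
Step 2 — Transfer function: H(jω) = 1/(1 + jωRC).
Step 3 — Denominator: 1 + jωRC = 1 + j·1.257e+04·30·4.7e-06 = 1 + j1.772.
Step 4 — H = 0.2416 - j0.428.
Step 5 — Magnitude: |H| = 0.4915 (-6.2 dB); phase: φ = -60.6°.

|H| = 0.4915 (-6.2 dB), φ = -60.6°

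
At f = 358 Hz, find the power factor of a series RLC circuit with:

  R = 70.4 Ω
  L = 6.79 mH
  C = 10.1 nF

Step 1 — Angular frequency: ω = 2π·f = 2π·358 = 2249 rad/s.
Step 2 — Component impedances:
  R: Z = R = 70.4 Ω
  L: Z = jωL = j·2249·0.00679 = 0 + j15.27 Ω
  C: Z = 1/(jωC) = -j/(ω·C) = 0 - j4.402e+04 Ω
Step 3 — Series combination: Z_total = R + L + C = 70.4 - j4.4e+04 Ω = 4.4e+04∠-89.9° Ω.
Step 4 — Power factor: PF = cos(φ) = Re(Z)/|Z| = 70.4/4.4e+04 = 0.0016.
Step 5 — Type: Im(Z) = -4.4e+04 ⇒ leading (phase φ = -89.9°).

PF = 0.0016 (leading, φ = -89.9°)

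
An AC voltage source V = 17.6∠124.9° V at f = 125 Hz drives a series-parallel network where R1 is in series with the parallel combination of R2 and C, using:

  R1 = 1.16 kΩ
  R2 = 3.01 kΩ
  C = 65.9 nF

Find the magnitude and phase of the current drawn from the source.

Step 1 — Angular frequency: ω = 2π·f = 2π·125 = 785.4 rad/s.
Step 2 — Component impedances:
  R1: Z = R = 1160 Ω
  R2: Z = R = 3010 Ω
  C: Z = 1/(jωC) = -j/(ω·C) = 0 - j1.932e+04 Ω
Step 3 — Parallel branch: R2 || C = 1/(1/R2 + 1/C) = 2939 - j457.8 Ω.
Step 4 — Series with R1: Z_total = R1 + (R2 || C) = 4099 - j457.8 Ω = 4124∠-6.4° Ω.
Step 5 — Source phasor: V = 17.6∠124.9° V = -10.07 + j14.43 V.
Step 6 — Ohm's law: I = V / Z_total = (-10.07 + j14.43) / (4099 - j457.8) = -0.002815 + j0.003207 A.
Step 7 — Convert to polar: |I| = 0.004268 A, ∠I = 131.3°.

I = 0.004268∠131.3° A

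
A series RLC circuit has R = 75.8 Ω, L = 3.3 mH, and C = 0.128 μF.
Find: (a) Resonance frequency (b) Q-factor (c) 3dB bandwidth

Step 1 — Resonance condition Im(Z)=0 gives ω₀ = 1/√(LC).
Step 2 — ω₀ = 1/√(0.0033·1.28e-07) = 4.866e+04 rad/s.
Step 3 — f₀ = ω₀/(2π) = 7744 Hz.
Step 4 — Series Q: Q = ω₀L/R = 4.866e+04·0.0033/75.8 = 2.118.
Step 5 — 3dB bandwidth: Δω = ω₀/Q = 2.297e+04 rad/s; BW = Δω/(2π) = 3656 Hz.

(a) f₀ = 7744 Hz  (b) Q = 2.118  (c) BW = 3656 Hz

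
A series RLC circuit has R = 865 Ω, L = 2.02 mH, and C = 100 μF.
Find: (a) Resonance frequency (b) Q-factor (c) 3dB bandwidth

Step 1 — Resonance condition Im(Z)=0 gives ω₀ = 1/√(LC).
Step 2 — ω₀ = 1/√(0.00202·0.0001) = 2225 rad/s.
Step 3 — f₀ = ω₀/(2π) = 354.1 Hz.
Step 4 — Series Q: Q = ω₀L/R = 2225·0.00202/865 = 0.005196.
Step 5 — 3dB bandwidth: Δω = ω₀/Q = 4.282e+05 rad/s; BW = Δω/(2π) = 6.815e+04 Hz.

(a) f₀ = 354.1 Hz  (b) Q = 0.005196  (c) BW = 6.815e+04 Hz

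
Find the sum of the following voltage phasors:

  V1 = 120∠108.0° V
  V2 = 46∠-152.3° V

Step 1 — Convert each phasor to rectangular form:
  V1 = 120·(cos(108.0°) + j·sin(108.0°)) = -37.08 + j114.1 V
  V2 = 46·(cos(-152.3°) + j·sin(-152.3°)) = -40.73 - j21.38 V
Step 2 — Sum components: V_total = -77.81 + j92.74 V.
Step 3 — Convert to polar: |V_total| = 121.1 V, ∠V_total = 130.0°.

V_total = 121.1∠130.0° V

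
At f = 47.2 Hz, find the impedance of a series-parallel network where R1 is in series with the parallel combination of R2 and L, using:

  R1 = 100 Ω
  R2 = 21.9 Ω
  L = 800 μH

Step 1 — Angular frequency: ω = 2π·f = 2π·47.2 = 296.6 rad/s.
Step 2 — Component impedances:
  R1: Z = R = 100 Ω
  R2: Z = R = 21.9 Ω
  L: Z = jωL = j·296.6·0.0008 = 0 + j0.2373 Ω
Step 3 — Parallel branch: R2 || L = 1/(1/R2 + 1/L) = 0.00257 + j0.2372 Ω.
Step 4 — Series with R1: Z_total = R1 + (R2 || L) = 100 + j0.2372 Ω = 100∠0.1° Ω.

Z = 100 + j0.2372 Ω = 100∠0.1° Ω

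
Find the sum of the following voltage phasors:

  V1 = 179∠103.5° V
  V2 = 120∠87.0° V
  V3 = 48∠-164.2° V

Step 1 — Convert each phasor to rectangular form:
  V1 = 179·(cos(103.5°) + j·sin(103.5°)) = -41.79 + j174.1 V
  V2 = 120·(cos(87.0°) + j·sin(87.0°)) = 6.28 + j119.8 V
  V3 = 48·(cos(-164.2°) + j·sin(-164.2°)) = -46.19 - j13.07 V
Step 2 — Sum components: V_total = -81.69 + j280.8 V.
Step 3 — Convert to polar: |V_total| = 292.5 V, ∠V_total = 106.2°.

V_total = 292.5∠106.2° V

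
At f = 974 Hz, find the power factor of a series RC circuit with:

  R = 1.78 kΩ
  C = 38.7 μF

Step 1 — Angular frequency: ω = 2π·f = 2π·974 = 6120 rad/s.
Step 2 — Component impedances:
  R: Z = R = 1780 Ω
  C: Z = 1/(jωC) = -j/(ω·C) = 0 - j4.222 Ω
Step 3 — Series combination: Z_total = R + C = 1780 - j4.222 Ω = 1780∠-0.1° Ω.
Step 4 — Power factor: PF = cos(φ) = Re(Z)/|Z| = 1780/1780 = 1.
Step 5 — Type: Im(Z) = -4.222 ⇒ leading (phase φ = -0.1°).

PF = 1 (leading, φ = -0.1°)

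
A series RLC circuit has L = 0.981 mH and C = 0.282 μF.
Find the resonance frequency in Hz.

Step 1 — Resonance condition Im(Z)=0 gives ω₀ = 1/√(LC).
Step 2 — ω₀ = 1/√(0.000981·2.82e-07) = 6.012e+04 rad/s.
Step 3 — f₀ = ω₀/(2π) = 9569 Hz.

f₀ = 9569 Hz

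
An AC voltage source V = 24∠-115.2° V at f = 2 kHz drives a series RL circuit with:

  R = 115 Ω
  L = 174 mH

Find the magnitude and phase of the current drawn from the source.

Step 1 — Angular frequency: ω = 2π·f = 2π·2000 = 1.257e+04 rad/s.
Step 2 — Component impedances:
  R: Z = R = 115 Ω
  L: Z = jωL = j·1.257e+04·0.174 = 0 + j2187 Ω
Step 3 — Series combination: Z_total = R + L = 115 + j2187 Ω = 2190∠87.0° Ω.
Step 4 — Source phasor: V = 24∠-115.2° V = -10.22 - j21.72 V.
Step 5 — Ohm's law: I = V / Z_total = (-10.22 - j21.72) / (115 + j2187) = -0.01015 + j0.00414 A.
Step 6 — Convert to polar: |I| = 0.01096 A, ∠I = 157.8°.

I = 0.01096∠157.8° A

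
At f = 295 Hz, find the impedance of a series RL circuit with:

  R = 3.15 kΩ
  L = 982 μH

Step 1 — Angular frequency: ω = 2π·f = 2π·295 = 1854 rad/s.
Step 2 — Component impedances:
  R: Z = R = 3150 Ω
  L: Z = jωL = j·1854·0.000982 = 0 + j1.82 Ω
Step 3 — Series combination: Z_total = R + L = 3150 + j1.82 Ω = 3150∠0.0° Ω.

Z = 3150 + j1.82 Ω = 3150∠0.0° Ω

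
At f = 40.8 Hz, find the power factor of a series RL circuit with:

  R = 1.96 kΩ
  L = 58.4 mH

Step 1 — Angular frequency: ω = 2π·f = 2π·40.8 = 256.4 rad/s.
Step 2 — Component impedances:
  R: Z = R = 1960 Ω
  L: Z = jωL = j·256.4·0.0584 = 0 + j14.97 Ω
Step 3 — Series combination: Z_total = R + L = 1960 + j14.97 Ω = 1960∠0.4° Ω.
Step 4 — Power factor: PF = cos(φ) = Re(Z)/|Z| = 1960/1960 = 1.
Step 5 — Type: Im(Z) = 14.97 ⇒ lagging (phase φ = 0.4°).

PF = 1 (lagging, φ = 0.4°)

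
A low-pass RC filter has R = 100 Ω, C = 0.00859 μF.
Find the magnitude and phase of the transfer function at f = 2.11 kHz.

Step 1 — Angular frequency: ω = 2π·2110 = 1.326e+04 rad/s.
Step 2 — Transfer function: H(jω) = 1/(1 + jωRC).
Step 3 — Denominator: 1 + jωRC = 1 + j·1.326e+04·100·8.59e-09 = 1 + j0.01139.
Step 4 — H = 0.9999 - j0.01139.
Step 5 — Magnitude: |H| = 0.9999 (-0.0 dB); phase: φ = -0.7°.

|H| = 0.9999 (-0.0 dB), φ = -0.7°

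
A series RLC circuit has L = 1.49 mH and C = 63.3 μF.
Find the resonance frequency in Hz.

Step 1 — Resonance condition Im(Z)=0 gives ω₀ = 1/√(LC).
Step 2 — ω₀ = 1/√(0.00149·6.33e-05) = 3256 rad/s.
Step 3 — f₀ = ω₀/(2π) = 518.2 Hz.

f₀ = 518.2 Hz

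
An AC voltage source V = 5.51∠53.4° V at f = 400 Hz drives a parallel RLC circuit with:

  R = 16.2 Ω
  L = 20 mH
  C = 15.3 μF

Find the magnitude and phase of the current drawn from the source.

Step 1 — Angular frequency: ω = 2π·f = 2π·400 = 2513 rad/s.
Step 2 — Component impedances:
  R: Z = R = 16.2 Ω
  L: Z = jωL = j·2513·0.02 = 0 + j50.27 Ω
  C: Z = 1/(jωC) = -j/(ω·C) = 0 - j26.01 Ω
Step 3 — Parallel combination: 1/Z_total = 1/R + 1/L + 1/C; Z_total = 14.86 - j4.467 Ω = 15.51∠-16.7° Ω.
Step 4 — Source phasor: V = 5.51∠53.4° V = 3.285 + j4.424 V.
Step 5 — Ohm's law: I = V / Z_total = (3.285 + j4.424) / (14.86 - j4.467) = 0.1207 + j0.334 A.
Step 6 — Convert to polar: |I| = 0.3552 A, ∠I = 70.1°.

I = 0.3552∠70.1° A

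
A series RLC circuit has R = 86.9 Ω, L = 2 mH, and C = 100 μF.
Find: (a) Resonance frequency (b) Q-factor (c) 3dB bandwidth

Step 1 — Resonance condition Im(Z)=0 gives ω₀ = 1/√(LC).
Step 2 — ω₀ = 1/√(0.002·0.0001) = 2236 rad/s.
Step 3 — f₀ = ω₀/(2π) = 355.9 Hz.
Step 4 — Series Q: Q = ω₀L/R = 2236·0.002/86.9 = 0.05146.
Step 5 — 3dB bandwidth: Δω = ω₀/Q = 4.345e+04 rad/s; BW = Δω/(2π) = 6915 Hz.

(a) f₀ = 355.9 Hz  (b) Q = 0.05146  (c) BW = 6915 Hz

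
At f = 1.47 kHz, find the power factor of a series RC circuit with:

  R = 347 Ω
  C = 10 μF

Step 1 — Angular frequency: ω = 2π·f = 2π·1470 = 9236 rad/s.
Step 2 — Component impedances:
  R: Z = R = 347 Ω
  C: Z = 1/(jωC) = -j/(ω·C) = 0 - j10.83 Ω
Step 3 — Series combination: Z_total = R + C = 347 - j10.83 Ω = 347.2∠-1.8° Ω.
Step 4 — Power factor: PF = cos(φ) = Re(Z)/|Z| = 347/347.17 = 0.9995.
Step 5 — Type: Im(Z) = -10.83 ⇒ leading (phase φ = -1.8°).

PF = 0.9995 (leading, φ = -1.8°)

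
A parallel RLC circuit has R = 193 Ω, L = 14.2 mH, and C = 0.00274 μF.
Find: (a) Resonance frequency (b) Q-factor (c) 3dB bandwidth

Step 1 — Resonance: ω₀ = 1/√(LC) = 1/√(0.0142·2.74e-09) = 1.603e+05 rad/s.
Step 2 — f₀ = ω₀/(2π) = 2.552e+04 Hz.
Step 3 — Parallel Q: Q = R/(ω₀L) = 193/(1.603e+05·0.0142) = 0.08478.
Step 4 — Bandwidth: Δω = ω₀/Q = 1.891e+06 rad/s; BW = Δω/(2π) = 3.01e+05 Hz.

(a) f₀ = 2.552e+04 Hz  (b) Q = 0.08478  (c) BW = 3.01e+05 Hz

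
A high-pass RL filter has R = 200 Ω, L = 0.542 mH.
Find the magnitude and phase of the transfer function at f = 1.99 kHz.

Step 1 — Angular frequency: ω = 2π·1990 = 1.25e+04 rad/s.
Step 2 — Transfer function: H(jω) = jωL/(R + jωL).
Step 3 — Numerator jωL = j·6.777; denominator R + jωL = 200 + j6.777.
Step 4 — H = 0.001147 + j0.03385.
Step 5 — Magnitude: |H| = 0.03387 (-29.4 dB); phase: φ = 88.1°.

|H| = 0.03387 (-29.4 dB), φ = 88.1°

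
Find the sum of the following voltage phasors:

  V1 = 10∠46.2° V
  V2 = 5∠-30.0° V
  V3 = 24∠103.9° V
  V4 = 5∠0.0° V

Step 1 — Convert each phasor to rectangular form:
  V1 = 10·(cos(46.2°) + j·sin(46.2°)) = 6.921 + j7.218 V
  V2 = 5·(cos(-30.0°) + j·sin(-30.0°)) = 4.33 - j2.5 V
  V3 = 24·(cos(103.9°) + j·sin(103.9°)) = -5.765 + j23.3 V
  V4 = 5·(cos(0.0°) + j·sin(0.0°)) = 5 V
Step 2 — Sum components: V_total = 10.49 + j28.01 V.
Step 3 — Convert to polar: |V_total| = 29.91 V, ∠V_total = 69.5°.

V_total = 29.91∠69.5° V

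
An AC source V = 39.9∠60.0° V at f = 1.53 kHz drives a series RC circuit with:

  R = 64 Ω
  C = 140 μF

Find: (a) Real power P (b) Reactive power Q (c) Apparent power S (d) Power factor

Step 1 — Angular frequency: ω = 2π·f = 2π·1530 = 9613 rad/s.
Step 2 — Component impedances:
  R: Z = R = 64 Ω
  C: Z = 1/(jωC) = -j/(ω·C) = 0 - j0.743 Ω
Step 3 — Series combination: Z_total = R + C = 64 - j0.743 Ω = 64∠-0.7° Ω.
Step 4 — Source phasor: V = 39.9∠60.0° V = 19.95 + j34.55 V.
Step 5 — Current: I = V / Z = 0.3054 + j0.5435 A = 0.6234∠60.7° A.
Step 6 — Complex power: S = V·I* = 24.87 - j0.2888 VA.
Step 7 — Real power: P = Re(S) = 24.87 W.
Step 8 — Reactive power: Q = Im(S) = -0.2888 VAR.
Step 9 — Apparent power: |S| = 24.87 VA.
Step 10 — Power factor: PF = P/|S| = 0.9999 (leading).

(a) P = 24.87 W  (b) Q = -0.2888 VAR  (c) S = 24.87 VA  (d) PF = 0.9999 (leading)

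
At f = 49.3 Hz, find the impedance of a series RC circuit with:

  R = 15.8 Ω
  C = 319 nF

Step 1 — Angular frequency: ω = 2π·f = 2π·49.3 = 309.8 rad/s.
Step 2 — Component impedances:
  R: Z = R = 15.8 Ω
  C: Z = 1/(jωC) = -j/(ω·C) = 0 - j1.012e+04 Ω
Step 3 — Series combination: Z_total = R + C = 15.8 - j1.012e+04 Ω = 1.012e+04∠-89.9° Ω.

Z = 15.8 - j1.012e+04 Ω = 1.012e+04∠-89.9° Ω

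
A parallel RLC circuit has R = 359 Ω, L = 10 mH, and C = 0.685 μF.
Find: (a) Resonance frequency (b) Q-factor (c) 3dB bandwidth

Step 1 — Resonance: ω₀ = 1/√(LC) = 1/√(0.01·6.85e-07) = 1.208e+04 rad/s.
Step 2 — f₀ = ω₀/(2π) = 1923 Hz.
Step 3 — Parallel Q: Q = R/(ω₀L) = 359/(1.208e+04·0.01) = 2.971.
Step 4 — Bandwidth: Δω = ω₀/Q = 4066 rad/s; BW = Δω/(2π) = 647.2 Hz.

(a) f₀ = 1923 Hz  (b) Q = 2.971  (c) BW = 647.2 Hz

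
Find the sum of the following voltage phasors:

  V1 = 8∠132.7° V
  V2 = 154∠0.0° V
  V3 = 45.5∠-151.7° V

Step 1 — Convert each phasor to rectangular form:
  V1 = 8·(cos(132.7°) + j·sin(132.7°)) = -5.425 + j5.879 V
  V2 = 154·(cos(0.0°) + j·sin(0.0°)) = 154 V
  V3 = 45.5·(cos(-151.7°) + j·sin(-151.7°)) = -40.06 - j21.57 V
Step 2 — Sum components: V_total = 108.5 - j15.69 V.
Step 3 — Convert to polar: |V_total| = 109.6 V, ∠V_total = -8.2°.

V_total = 109.6∠-8.2° V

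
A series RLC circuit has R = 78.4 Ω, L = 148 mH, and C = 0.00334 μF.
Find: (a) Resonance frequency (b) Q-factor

Step 1 — Resonance condition Im(Z)=0 gives ω₀ = 1/√(LC).
Step 2 — ω₀ = 1/√(0.148·3.34e-09) = 4.498e+04 rad/s.
Step 3 — f₀ = ω₀/(2π) = 7158 Hz.
Step 4 — Series Q: Q = ω₀L/R = 4.498e+04·0.148/78.4 = 84.91.

(a) f₀ = 7158 Hz  (b) Q = 84.91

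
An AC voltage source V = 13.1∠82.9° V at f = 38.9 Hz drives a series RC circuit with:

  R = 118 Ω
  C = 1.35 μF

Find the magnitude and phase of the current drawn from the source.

Step 1 — Angular frequency: ω = 2π·f = 2π·38.9 = 244.4 rad/s.
Step 2 — Component impedances:
  R: Z = R = 118 Ω
  C: Z = 1/(jωC) = -j/(ω·C) = 0 - j3031 Ω
Step 3 — Series combination: Z_total = R + C = 118 - j3031 Ω = 3033∠-87.8° Ω.
Step 4 — Source phasor: V = 13.1∠82.9° V = 1.619 + j13 V.
Step 5 — Ohm's law: I = V / Z_total = (1.619 + j13) / (118 - j3031) = -0.004262 + j0.0007002 A.
Step 6 — Convert to polar: |I| = 0.004319 A, ∠I = 170.7°.

I = 0.004319∠170.7° A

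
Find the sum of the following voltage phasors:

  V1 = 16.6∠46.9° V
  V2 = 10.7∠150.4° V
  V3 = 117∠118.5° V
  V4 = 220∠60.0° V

Step 1 — Convert each phasor to rectangular form:
  V1 = 16.6·(cos(46.9°) + j·sin(46.9°)) = 11.34 + j12.12 V
  V2 = 10.7·(cos(150.4°) + j·sin(150.4°)) = -9.304 + j5.285 V
  V3 = 117·(cos(118.5°) + j·sin(118.5°)) = -55.83 + j102.8 V
  V4 = 220·(cos(60.0°) + j·sin(60.0°)) = 110 + j190.5 V
Step 2 — Sum components: V_total = 56.21 + j310.8 V.
Step 3 — Convert to polar: |V_total| = 315.8 V, ∠V_total = 79.7°.

V_total = 315.8∠79.7° V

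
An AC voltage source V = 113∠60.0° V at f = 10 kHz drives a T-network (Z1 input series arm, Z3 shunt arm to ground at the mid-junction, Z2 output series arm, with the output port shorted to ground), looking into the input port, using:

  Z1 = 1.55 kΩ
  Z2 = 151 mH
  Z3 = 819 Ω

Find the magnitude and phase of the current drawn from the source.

Step 1 — Angular frequency: ω = 2π·f = 2π·1e+04 = 6.283e+04 rad/s.
Step 2 — Component impedances:
  Z1: Z = R = 1550 Ω
  Z2: Z = jωL = j·6.283e+04·0.151 = 0 + j9488 Ω
  Z3: Z = R = 819 Ω
Step 3 — With the output port shorted to ground, the output series arm Z2 runs from the junction to ground; the shunt arm Z3 also runs from the junction to ground. They appear in parallel: Z3 || Z2 = 812.9 + j70.18 Ω.
Step 4 — Series with input arm Z1: Z_in = Z1 + (Z3 || Z2) = 2363 + j70.18 Ω = 2364∠1.7° Ω.
Step 5 — Source phasor: V = 113∠60.0° V = 56.5 + j97.86 V.
Step 6 — Ohm's law: I = V / Z_total = (56.5 + j97.86) / (2363 + j70.18) = 0.02512 + j0.04067 A.
Step 7 — Convert to polar: |I| = 0.0478 A, ∠I = 58.3°.

I = 0.0478∠58.3° A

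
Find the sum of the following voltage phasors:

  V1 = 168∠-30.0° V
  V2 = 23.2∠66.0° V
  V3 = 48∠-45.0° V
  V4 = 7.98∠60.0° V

Step 1 — Convert each phasor to rectangular form:
  V1 = 168·(cos(-30.0°) + j·sin(-30.0°)) = 145.5 - j84 V
  V2 = 23.2·(cos(66.0°) + j·sin(66.0°)) = 9.436 + j21.19 V
  V3 = 48·(cos(-45.0°) + j·sin(-45.0°)) = 33.94 - j33.94 V
  V4 = 7.98·(cos(60.0°) + j·sin(60.0°)) = 3.99 + j6.911 V
Step 2 — Sum components: V_total = 192.9 - j89.84 V.
Step 3 — Convert to polar: |V_total| = 212.8 V, ∠V_total = -25.0°.

V_total = 212.8∠-25.0° V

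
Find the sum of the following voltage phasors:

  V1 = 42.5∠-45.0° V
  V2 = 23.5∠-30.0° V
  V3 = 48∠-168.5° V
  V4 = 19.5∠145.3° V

Step 1 — Convert each phasor to rectangular form:
  V1 = 42.5·(cos(-45.0°) + j·sin(-45.0°)) = 30.05 - j30.05 V
  V2 = 23.5·(cos(-30.0°) + j·sin(-30.0°)) = 20.35 - j11.75 V
  V3 = 48·(cos(-168.5°) + j·sin(-168.5°)) = -47.04 - j9.57 V
  V4 = 19.5·(cos(145.3°) + j·sin(145.3°)) = -16.03 + j11.1 V
Step 2 — Sum components: V_total = -12.66 - j40.27 V.
Step 3 — Convert to polar: |V_total| = 42.22 V, ∠V_total = -107.5°.

V_total = 42.22∠-107.5° V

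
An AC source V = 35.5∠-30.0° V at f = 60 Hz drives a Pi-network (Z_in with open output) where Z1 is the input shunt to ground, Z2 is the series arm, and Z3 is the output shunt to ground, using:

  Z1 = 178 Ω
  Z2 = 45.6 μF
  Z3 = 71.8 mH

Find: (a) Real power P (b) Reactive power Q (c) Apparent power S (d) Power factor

Step 1 — Angular frequency: ω = 2π·f = 2π·60 = 377 rad/s.
Step 2 — Component impedances:
  Z1: Z = R = 178 Ω
  Z2: Z = 1/(jωC) = -j/(ω·C) = 0 - j58.17 Ω
  Z3: Z = jωL = j·377·0.0718 = 0 + j27.07 Ω
Step 3 — With open output, the series arm Z2 and the output shunt Z3 appear in series to ground: Z2 + Z3 = 0 - j31.1 Ω.
Step 4 — Parallel with input shunt Z1: Z_in = Z1 || (Z2 + Z3) = 5.274 - j30.18 Ω = 30.64∠-80.1° Ω.
Step 5 — Source phasor: V = 35.5∠-30.0° V = 30.74 - j17.75 V.
Step 6 — Current: I = V / Z = 0.7434 + j0.8887 A = 1.159∠50.1° A.
Step 7 — Complex power: S = V·I* = 7.08 - j40.52 VA.
Step 8 — Real power: P = Re(S) = 7.08 W.
Step 9 — Reactive power: Q = Im(S) = -40.52 VAR.
Step 10 — Apparent power: |S| = 41.13 VA.
Step 11 — Power factor: PF = P/|S| = 0.1721 (leading).

(a) P = 7.08 W  (b) Q = -40.52 VAR  (c) S = 41.13 VA  (d) PF = 0.1721 (leading)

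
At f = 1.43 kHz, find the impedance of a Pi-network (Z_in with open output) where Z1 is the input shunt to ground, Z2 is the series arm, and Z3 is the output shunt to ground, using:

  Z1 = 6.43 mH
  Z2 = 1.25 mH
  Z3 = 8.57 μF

Step 1 — Angular frequency: ω = 2π·f = 2π·1430 = 8985 rad/s.
Step 2 — Component impedances:
  Z1: Z = jωL = j·8985·0.00643 = 0 + j57.77 Ω
  Z2: Z = jωL = j·8985·0.00125 = 0 + j11.23 Ω
  Z3: Z = 1/(jωC) = -j/(ω·C) = 0 - j12.99 Ω
Step 3 — With open output, the series arm Z2 and the output shunt Z3 appear in series to ground: Z2 + Z3 = 0 - j1.756 Ω.
Step 4 — Parallel with input shunt Z1: Z_in = Z1 || (Z2 + Z3) = 0 - j1.811 Ω = 1.811∠-90.0° Ω.

Z = 0 - j1.811 Ω = 1.811∠-90.0° Ω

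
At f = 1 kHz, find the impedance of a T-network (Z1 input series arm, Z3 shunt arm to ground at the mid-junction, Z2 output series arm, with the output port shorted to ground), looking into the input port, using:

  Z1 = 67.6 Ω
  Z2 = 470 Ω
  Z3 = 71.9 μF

Step 1 — Angular frequency: ω = 2π·f = 2π·1000 = 6283 rad/s.
Step 2 — Component impedances:
  Z1: Z = R = 67.6 Ω
  Z2: Z = R = 470 Ω
  Z3: Z = 1/(jωC) = -j/(ω·C) = 0 - j2.214 Ω
Step 3 — With the output port shorted to ground, the output series arm Z2 runs from the junction to ground; the shunt arm Z3 also runs from the junction to ground. They appear in parallel: Z3 || Z2 = 0.01042 - j2.214 Ω.
Step 4 — Series with input arm Z1: Z_in = Z1 + (Z3 || Z2) = 67.61 - j2.214 Ω = 67.65∠-1.9° Ω.

Z = 67.61 - j2.214 Ω = 67.65∠-1.9° Ω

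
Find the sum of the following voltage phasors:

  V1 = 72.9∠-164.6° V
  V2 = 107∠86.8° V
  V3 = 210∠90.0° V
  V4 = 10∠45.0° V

Step 1 — Convert each phasor to rectangular form:
  V1 = 72.9·(cos(-164.6°) + j·sin(-164.6°)) = -70.28 - j19.36 V
  V2 = 107·(cos(86.8°) + j·sin(86.8°)) = 5.973 + j106.8 V
  V3 = 210·(cos(90.0°) + j·sin(90.0°)) = 0 + j210 V
  V4 = 10·(cos(45.0°) + j·sin(45.0°)) = 7.071 + j7.071 V
Step 2 — Sum components: V_total = -57.24 + j304.5 V.
Step 3 — Convert to polar: |V_total| = 309.9 V, ∠V_total = 100.6°.

V_total = 309.9∠100.6° V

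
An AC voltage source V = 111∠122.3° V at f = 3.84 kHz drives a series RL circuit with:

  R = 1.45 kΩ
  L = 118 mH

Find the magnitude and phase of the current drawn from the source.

Step 1 — Angular frequency: ω = 2π·f = 2π·3840 = 2.413e+04 rad/s.
Step 2 — Component impedances:
  R: Z = R = 1450 Ω
  L: Z = jωL = j·2.413e+04·0.118 = 0 + j2847 Ω
Step 3 — Series combination: Z_total = R + L = 1450 + j2847 Ω = 3195∠63.0° Ω.
Step 4 — Source phasor: V = 111∠122.3° V = -59.31 + j93.82 V.
Step 5 — Ohm's law: I = V / Z_total = (-59.31 + j93.82) / (1450 + j2847) = 0.01774 + j0.02987 A.
Step 6 — Convert to polar: |I| = 0.03474 A, ∠I = 59.3°.

I = 0.03474∠59.3° A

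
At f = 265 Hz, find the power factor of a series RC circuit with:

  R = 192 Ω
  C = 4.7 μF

Step 1 — Angular frequency: ω = 2π·f = 2π·265 = 1665 rad/s.
Step 2 — Component impedances:
  R: Z = R = 192 Ω
  C: Z = 1/(jωC) = -j/(ω·C) = 0 - j127.8 Ω
Step 3 — Series combination: Z_total = R + C = 192 - j127.8 Ω = 230.6∠-33.6° Ω.
Step 4 — Power factor: PF = cos(φ) = Re(Z)/|Z| = 192/230.64 = 0.8325.
Step 5 — Type: Im(Z) = -127.8 ⇒ leading (phase φ = -33.6°).

PF = 0.8325 (leading, φ = -33.6°)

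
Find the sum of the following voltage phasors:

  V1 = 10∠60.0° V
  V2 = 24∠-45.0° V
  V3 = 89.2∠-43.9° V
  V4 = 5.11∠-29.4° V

Step 1 — Convert each phasor to rectangular form:
  V1 = 10·(cos(60.0°) + j·sin(60.0°)) = 5 + j8.66 V
  V2 = 24·(cos(-45.0°) + j·sin(-45.0°)) = 16.97 - j16.97 V
  V3 = 89.2·(cos(-43.9°) + j·sin(-43.9°)) = 64.27 - j61.85 V
  V4 = 5.11·(cos(-29.4°) + j·sin(-29.4°)) = 4.452 - j2.509 V
Step 2 — Sum components: V_total = 90.7 - j72.67 V.
Step 3 — Convert to polar: |V_total| = 116.2 V, ∠V_total = -38.7°.

V_total = 116.2∠-38.7° V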